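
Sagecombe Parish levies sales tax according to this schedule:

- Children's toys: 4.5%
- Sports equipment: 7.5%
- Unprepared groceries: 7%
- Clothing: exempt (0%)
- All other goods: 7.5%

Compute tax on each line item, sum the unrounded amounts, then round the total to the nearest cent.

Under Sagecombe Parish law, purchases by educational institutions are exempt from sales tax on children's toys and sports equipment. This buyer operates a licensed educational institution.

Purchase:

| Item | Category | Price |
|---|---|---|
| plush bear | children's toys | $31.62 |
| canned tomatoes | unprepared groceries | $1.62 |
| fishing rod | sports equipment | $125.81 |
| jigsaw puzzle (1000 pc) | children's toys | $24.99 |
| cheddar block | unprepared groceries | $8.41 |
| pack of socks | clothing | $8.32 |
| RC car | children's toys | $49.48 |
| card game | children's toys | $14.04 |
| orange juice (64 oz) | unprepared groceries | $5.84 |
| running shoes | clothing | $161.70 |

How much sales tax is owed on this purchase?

Plush bear $31.62: children's toys, buyer-exempt → 0% → $0.00
Canned tomatoes $1.62: unprepared groceries → 7% → $0.1134
Fishing rod $125.81: sports equipment, buyer-exempt → 0% → $0.00
Jigsaw puzzle (1000 pc) $24.99: children's toys, buyer-exempt → 0% → $0.00
Cheddar block $8.41: unprepared groceries → 7% → $0.5887
Pack of socks $8.32: clothing → 0% → $0.00
RC car $49.48: children's toys, buyer-exempt → 0% → $0.00
Card game $14.04: children's toys, buyer-exempt → 0% → $0.00
Orange juice (64 oz) $5.84: unprepared groceries → 7% → $0.4088
Running shoes $161.70: clothing → 0% → $0.00
Unrounded tax sum = $1.1109 → $1.11

$1.11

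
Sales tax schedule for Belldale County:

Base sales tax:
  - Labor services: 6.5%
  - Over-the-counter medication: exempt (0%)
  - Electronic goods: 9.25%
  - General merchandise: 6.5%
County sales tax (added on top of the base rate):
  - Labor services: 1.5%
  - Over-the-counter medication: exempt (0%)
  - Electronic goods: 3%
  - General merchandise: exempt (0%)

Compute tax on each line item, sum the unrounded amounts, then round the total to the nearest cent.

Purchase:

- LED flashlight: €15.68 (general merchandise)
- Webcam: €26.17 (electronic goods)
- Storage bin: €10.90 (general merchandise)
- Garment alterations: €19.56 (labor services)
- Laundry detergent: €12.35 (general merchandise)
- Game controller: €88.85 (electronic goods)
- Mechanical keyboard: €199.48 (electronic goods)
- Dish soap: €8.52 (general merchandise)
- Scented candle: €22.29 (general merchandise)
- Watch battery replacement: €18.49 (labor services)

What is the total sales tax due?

€46.10

LED flashlight €15.68: general merchandise → 6.5% + 0% county = 6.5% → €1.0192
Webcam €26.17: electronic goods → 9.25% + 3% county = 12.25% → €3.205825
Storage bin €10.90: general merchandise → 6.5% + 0% county = 6.5% → €0.7085
Garment alterations €19.56: labor services → 6.5% + 1.5% county = 8% → €1.5648
Laundry detergent €12.35: general merchandise → 6.5% + 0% county = 6.5% → €0.80275
Game controller €88.85: electronic goods → 9.25% + 3% county = 12.25% → €10.884125
Mechanical keyboard €199.48: electronic goods → 9.25% + 3% county = 12.25% → €24.4363
Dish soap €8.52: general merchandise → 6.5% + 0% county = 6.5% → €0.5538
Scented candle €22.29: general merchandise → 6.5% + 0% county = 6.5% → €1.44885
Watch battery replacement €18.49: labor services → 6.5% + 1.5% county = 8% → €1.4792
Unrounded tax sum = €46.10335 → €46.10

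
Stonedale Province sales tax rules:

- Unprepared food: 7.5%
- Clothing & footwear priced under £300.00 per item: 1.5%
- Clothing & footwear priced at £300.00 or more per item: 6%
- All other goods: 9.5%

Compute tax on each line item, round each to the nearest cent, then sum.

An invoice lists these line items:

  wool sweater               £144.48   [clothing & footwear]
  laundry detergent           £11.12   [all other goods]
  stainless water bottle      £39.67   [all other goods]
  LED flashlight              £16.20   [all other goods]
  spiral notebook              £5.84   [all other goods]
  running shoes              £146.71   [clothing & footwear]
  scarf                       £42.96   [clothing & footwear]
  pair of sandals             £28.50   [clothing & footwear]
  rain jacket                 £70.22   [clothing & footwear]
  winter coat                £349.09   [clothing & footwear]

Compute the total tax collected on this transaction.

£34.36

Wool sweater £144.48: clothing & footwear, under £300.00 → 1.5% → £2.17
Laundry detergent £11.12: all other goods → 9.5% → £1.06
Stainless water bottle £39.67: all other goods → 9.5% → £3.77
LED flashlight £16.20: all other goods → 9.5% → £1.54
Spiral notebook £5.84: all other goods → 9.5% → £0.55
Running shoes £146.71: clothing & footwear, under £300.00 → 1.5% → £2.20
Scarf £42.96: clothing & footwear, under £300.00 → 1.5% → £0.64
Pair of sandals £28.50: clothing & footwear, under £300.00 → 1.5% → £0.43
Rain jacket £70.22: clothing & footwear, under £300.00 → 1.5% → £1.05
Winter coat £349.09: clothing & footwear, £300.00 or more → 6% → £20.95
Total tax = £2.17 + £1.06 + £3.77 + £1.54 + £0.55 + £2.20 + £0.64 + £0.43 + £1.05 + £20.95 = £34.36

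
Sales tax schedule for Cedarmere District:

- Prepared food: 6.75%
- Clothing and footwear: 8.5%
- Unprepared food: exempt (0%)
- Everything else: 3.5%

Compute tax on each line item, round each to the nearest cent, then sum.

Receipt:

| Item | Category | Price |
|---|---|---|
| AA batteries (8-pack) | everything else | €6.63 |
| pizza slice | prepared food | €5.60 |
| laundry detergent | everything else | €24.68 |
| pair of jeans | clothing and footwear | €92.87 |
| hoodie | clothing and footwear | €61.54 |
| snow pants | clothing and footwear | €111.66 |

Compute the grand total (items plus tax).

€327.06

AA batteries (8-pack) €6.63: everything else → 3.5% → €0.23
Pizza slice €5.60: prepared food → 6.75% → €0.38
Laundry detergent €24.68: everything else → 3.5% → €0.86
Pair of jeans €92.87: clothing and footwear → 8.5% → €7.89
Hoodie €61.54: clothing and footwear → 8.5% → €5.23
Snow pants €111.66: clothing and footwear → 8.5% → €9.49
Subtotal = €302.98; tax = €24.08; total due = €327.06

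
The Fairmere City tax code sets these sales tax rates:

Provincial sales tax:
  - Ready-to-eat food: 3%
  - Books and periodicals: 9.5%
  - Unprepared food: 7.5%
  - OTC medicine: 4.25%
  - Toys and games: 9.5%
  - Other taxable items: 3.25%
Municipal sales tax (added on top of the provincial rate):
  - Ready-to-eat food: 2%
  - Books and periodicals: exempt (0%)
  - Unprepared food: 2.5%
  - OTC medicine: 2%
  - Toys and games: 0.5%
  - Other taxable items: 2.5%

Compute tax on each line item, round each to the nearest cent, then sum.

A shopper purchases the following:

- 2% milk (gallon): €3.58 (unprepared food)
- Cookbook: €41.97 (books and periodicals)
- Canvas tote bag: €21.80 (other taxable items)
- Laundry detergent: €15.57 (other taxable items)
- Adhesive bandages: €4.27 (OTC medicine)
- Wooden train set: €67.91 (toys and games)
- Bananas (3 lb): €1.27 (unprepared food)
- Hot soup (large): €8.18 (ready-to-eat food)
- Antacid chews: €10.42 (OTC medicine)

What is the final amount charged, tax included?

2% milk (gallon) €3.58: unprepared food → 7.5% + 2.5% municipal = 10% → €0.36
Cookbook €41.97: books and periodicals → 9.5% + 0% municipal = 9.5% → €3.99
Canvas tote bag €21.80: other taxable items → 3.25% + 2.5% municipal = 5.75% → €1.25
Laundry detergent €15.57: other taxable items → 3.25% + 2.5% municipal = 5.75% → €0.90
Adhesive bandages €4.27: OTC medicine → 4.25% + 2% municipal = 6.25% → €0.27
Wooden train set €67.91: toys and games → 9.5% + 0.5% municipal = 10% → €6.79
Bananas (3 lb) €1.27: unprepared food → 7.5% + 2.5% municipal = 10% → €0.13
Hot soup (large) €8.18: ready-to-eat food → 3% + 2% municipal = 5% → €0.41
Antacid chews €10.42: OTC medicine → 4.25% + 2% municipal = 6.25% → €0.65
Subtotal = €174.97; tax = €14.75; total due = €189.72

€189.72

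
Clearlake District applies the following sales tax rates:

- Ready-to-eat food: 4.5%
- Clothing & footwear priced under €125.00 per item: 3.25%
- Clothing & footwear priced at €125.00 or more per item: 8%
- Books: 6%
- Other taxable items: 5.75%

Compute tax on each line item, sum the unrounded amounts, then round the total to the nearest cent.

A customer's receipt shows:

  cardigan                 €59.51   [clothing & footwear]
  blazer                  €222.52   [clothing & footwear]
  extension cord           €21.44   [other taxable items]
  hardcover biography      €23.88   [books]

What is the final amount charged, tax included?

€349.75

Cardigan €59.51: clothing & footwear, under €125.00 → 3.25% → €1.934075
Blazer €222.52: clothing & footwear, €125.00 or more → 8% → €17.8016
Extension cord €21.44: other taxable items → 5.75% → €1.2328
Hardcover biography €23.88: books → 6% → €1.4328
Subtotal = €327.35; unrounded tax = €22.401275 → €22.40; total due = €349.75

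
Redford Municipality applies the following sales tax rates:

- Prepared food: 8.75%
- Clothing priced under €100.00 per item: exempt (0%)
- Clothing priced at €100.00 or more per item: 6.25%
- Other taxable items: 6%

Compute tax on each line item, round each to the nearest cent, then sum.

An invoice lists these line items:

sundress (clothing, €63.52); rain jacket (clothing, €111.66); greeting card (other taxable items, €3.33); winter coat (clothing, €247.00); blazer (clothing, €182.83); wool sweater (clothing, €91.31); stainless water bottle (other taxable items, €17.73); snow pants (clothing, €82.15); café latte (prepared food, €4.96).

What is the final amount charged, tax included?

Sundress €63.52: clothing, under €100.00 → 0% → €0.00
Rain jacket €111.66: clothing, €100.00 or more → 6.25% → €6.98
Greeting card €3.33: other taxable items → 6% → €0.20
Winter coat €247.00: clothing, €100.00 or more → 6.25% → €15.44
Blazer €182.83: clothing, €100.00 or more → 6.25% → €11.43
Wool sweater €91.31: clothing, under €100.00 → 0% → €0.00
Stainless water bottle €17.73: other taxable items → 6% → €1.06
Snow pants €82.15: clothing, under €100.00 → 0% → €0.00
Café latte €4.96: prepared food → 8.75% → €0.43
Subtotal = €804.49; tax = €35.54; total due = €840.03

€840.03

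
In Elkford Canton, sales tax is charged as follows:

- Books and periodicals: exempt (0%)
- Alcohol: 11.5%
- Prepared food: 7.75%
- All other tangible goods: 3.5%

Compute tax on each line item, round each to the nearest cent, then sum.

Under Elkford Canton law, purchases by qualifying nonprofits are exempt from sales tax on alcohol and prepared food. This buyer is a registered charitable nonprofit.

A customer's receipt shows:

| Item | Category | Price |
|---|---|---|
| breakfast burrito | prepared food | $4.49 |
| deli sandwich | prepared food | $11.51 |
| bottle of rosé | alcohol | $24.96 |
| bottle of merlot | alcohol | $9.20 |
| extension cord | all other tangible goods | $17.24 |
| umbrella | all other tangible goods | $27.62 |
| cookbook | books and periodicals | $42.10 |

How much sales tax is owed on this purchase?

Breakfast burrito $4.49: prepared food, buyer-exempt → 0% → $0.00
Deli sandwich $11.51: prepared food, buyer-exempt → 0% → $0.00
Bottle of rosé $24.96: alcohol, buyer-exempt → 0% → $0.00
Bottle of merlot $9.20: alcohol, buyer-exempt → 0% → $0.00
Extension cord $17.24: all other tangible goods → 3.5% → $0.60
Umbrella $27.62: all other tangible goods → 3.5% → $0.97
Cookbook $42.10: books and periodicals → 0% → $0.00
Total tax = $0.60 + $0.97 = $1.57

$1.57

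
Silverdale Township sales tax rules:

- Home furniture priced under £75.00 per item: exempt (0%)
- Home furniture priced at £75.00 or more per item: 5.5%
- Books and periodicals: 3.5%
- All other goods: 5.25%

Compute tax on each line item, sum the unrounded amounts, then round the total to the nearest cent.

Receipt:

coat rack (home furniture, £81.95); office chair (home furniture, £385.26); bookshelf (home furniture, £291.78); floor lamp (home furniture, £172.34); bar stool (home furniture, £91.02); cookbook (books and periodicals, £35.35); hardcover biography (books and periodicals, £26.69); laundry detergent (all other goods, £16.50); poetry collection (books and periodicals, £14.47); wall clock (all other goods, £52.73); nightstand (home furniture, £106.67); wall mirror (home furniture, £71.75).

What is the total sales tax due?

Coat rack £81.95: home furniture, £75.00 or more → 5.5% → £4.50725
Office chair £385.26: home furniture, £75.00 or more → 5.5% → £21.1893
Bookshelf £291.78: home furniture, £75.00 or more → 5.5% → £16.0479
Floor lamp £172.34: home furniture, £75.00 or more → 5.5% → £9.4787
Bar stool £91.02: home furniture, £75.00 or more → 5.5% → £5.0061
Cookbook £35.35: books and periodicals → 3.5% → £1.23725
Hardcover biography £26.69: books and periodicals → 3.5% → £0.93415
Laundry detergent £16.50: all other goods → 5.25% → £0.86625
Poetry collection £14.47: books and periodicals → 3.5% → £0.50645
Wall clock £52.73: all other goods → 5.25% → £2.768325
Nightstand £106.67: home furniture, £75.00 or more → 5.5% → £5.86685
Wall mirror £71.75: home furniture, under £75.00 → 0% → £0.00
Unrounded tax sum = £68.408525 → £68.41

£68.41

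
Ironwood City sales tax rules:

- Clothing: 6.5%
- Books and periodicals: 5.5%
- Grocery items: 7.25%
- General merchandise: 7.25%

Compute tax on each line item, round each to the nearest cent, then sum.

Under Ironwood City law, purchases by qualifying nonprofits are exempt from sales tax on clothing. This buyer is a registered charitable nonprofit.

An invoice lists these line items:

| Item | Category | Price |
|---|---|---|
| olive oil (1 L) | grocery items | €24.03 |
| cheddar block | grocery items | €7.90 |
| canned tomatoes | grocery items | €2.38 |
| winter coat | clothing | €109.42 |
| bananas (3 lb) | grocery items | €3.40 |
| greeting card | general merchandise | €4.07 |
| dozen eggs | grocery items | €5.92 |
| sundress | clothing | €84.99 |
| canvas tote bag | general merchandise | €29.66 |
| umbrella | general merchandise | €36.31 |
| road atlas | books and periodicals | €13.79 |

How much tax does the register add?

€9.00

Olive oil (1 L) €24.03: grocery items → 7.25% → €1.74
Cheddar block €7.90: grocery items → 7.25% → €0.57
Canned tomatoes €2.38: grocery items → 7.25% → €0.17
Winter coat €109.42: clothing, buyer-exempt → 0% → €0.00
Bananas (3 lb) €3.40: grocery items → 7.25% → €0.25
Greeting card €4.07: general merchandise → 7.25% → €0.30
Dozen eggs €5.92: grocery items → 7.25% → €0.43
Sundress €84.99: clothing, buyer-exempt → 0% → €0.00
Canvas tote bag €29.66: general merchandise → 7.25% → €2.15
Umbrella €36.31: general merchandise → 7.25% → €2.63
Road atlas €13.79: books and periodicals → 5.5% → €0.76
Total tax = €1.74 + €0.57 + €0.17 + €0.25 + €0.30 + €0.43 + €2.15 + €2.63 + €0.76 = €9.00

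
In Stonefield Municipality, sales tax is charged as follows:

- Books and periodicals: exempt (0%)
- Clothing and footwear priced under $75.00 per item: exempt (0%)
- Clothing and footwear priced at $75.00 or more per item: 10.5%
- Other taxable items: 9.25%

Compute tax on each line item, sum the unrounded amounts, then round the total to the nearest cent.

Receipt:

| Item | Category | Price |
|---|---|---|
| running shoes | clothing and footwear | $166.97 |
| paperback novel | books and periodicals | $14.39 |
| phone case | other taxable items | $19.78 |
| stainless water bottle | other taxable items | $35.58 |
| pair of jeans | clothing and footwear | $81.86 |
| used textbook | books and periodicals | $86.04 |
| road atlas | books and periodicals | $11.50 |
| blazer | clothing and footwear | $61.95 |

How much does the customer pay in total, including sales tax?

Running shoes $166.97: clothing and footwear, $75.00 or more → 10.5% → $17.53185
Paperback novel $14.39: books and periodicals → 0% → $0.00
Phone case $19.78: other taxable items → 9.25% → $1.82965
Stainless water bottle $35.58: other taxable items → 9.25% → $3.29115
Pair of jeans $81.86: clothing and footwear, $75.00 or more → 10.5% → $8.5953
Used textbook $86.04: books and periodicals → 0% → $0.00
Road atlas $11.50: books and periodicals → 0% → $0.00
Blazer $61.95: clothing and footwear, under $75.00 → 0% → $0.00
Subtotal = $478.07; unrounded tax = $31.24795 → $31.25; total due = $509.32

$509.32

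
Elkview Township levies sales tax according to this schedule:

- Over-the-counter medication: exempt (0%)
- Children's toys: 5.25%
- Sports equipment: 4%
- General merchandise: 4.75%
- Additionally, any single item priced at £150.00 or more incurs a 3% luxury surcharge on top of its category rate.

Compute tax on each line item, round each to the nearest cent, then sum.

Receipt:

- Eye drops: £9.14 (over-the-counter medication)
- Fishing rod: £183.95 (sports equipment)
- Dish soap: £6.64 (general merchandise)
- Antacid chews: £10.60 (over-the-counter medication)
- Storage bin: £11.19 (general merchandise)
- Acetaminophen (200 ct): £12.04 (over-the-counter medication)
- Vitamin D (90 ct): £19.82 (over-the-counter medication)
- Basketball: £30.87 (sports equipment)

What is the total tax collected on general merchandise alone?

£0.85

Dish soap £6.64: general merchandise → 4.75% → £0.32
Storage bin £11.19: general merchandise → 4.75% → £0.53
Tax on general merchandise = £0.32 + £0.53 = £0.85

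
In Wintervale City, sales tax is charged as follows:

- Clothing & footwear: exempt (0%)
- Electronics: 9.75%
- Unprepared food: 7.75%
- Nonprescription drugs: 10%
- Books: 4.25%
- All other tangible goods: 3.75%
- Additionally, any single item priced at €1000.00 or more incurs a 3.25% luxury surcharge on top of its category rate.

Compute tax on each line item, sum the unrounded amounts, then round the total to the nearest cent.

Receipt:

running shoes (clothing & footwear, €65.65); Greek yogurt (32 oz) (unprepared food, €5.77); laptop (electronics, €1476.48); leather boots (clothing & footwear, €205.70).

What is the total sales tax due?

Running shoes €65.65: clothing & footwear → 0% → €0.00
Greek yogurt (32 oz) €5.77: unprepared food → 7.75% → €0.447175
Laptop €1476.48: electronics → 9.75% + 3.25% surcharge = 13% → €191.9424
Leather boots €205.70: clothing & footwear → 0% → €0.00
Unrounded tax sum = €192.389575 → €192.39

€192.39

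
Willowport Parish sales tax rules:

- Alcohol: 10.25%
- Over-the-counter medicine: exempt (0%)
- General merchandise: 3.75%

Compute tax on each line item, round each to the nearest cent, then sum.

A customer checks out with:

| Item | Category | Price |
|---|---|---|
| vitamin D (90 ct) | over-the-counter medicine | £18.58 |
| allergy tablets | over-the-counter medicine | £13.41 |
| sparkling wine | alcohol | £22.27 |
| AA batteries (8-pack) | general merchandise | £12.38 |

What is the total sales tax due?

Vitamin D (90 ct) £18.58: over-the-counter medicine → 0% → £0.00
Allergy tablets £13.41: over-the-counter medicine → 0% → £0.00
Sparkling wine £22.27: alcohol → 10.25% → £2.28
AA batteries (8-pack) £12.38: general merchandise → 3.75% → £0.46
Total tax = £2.28 + £0.46 = £2.74

£2.74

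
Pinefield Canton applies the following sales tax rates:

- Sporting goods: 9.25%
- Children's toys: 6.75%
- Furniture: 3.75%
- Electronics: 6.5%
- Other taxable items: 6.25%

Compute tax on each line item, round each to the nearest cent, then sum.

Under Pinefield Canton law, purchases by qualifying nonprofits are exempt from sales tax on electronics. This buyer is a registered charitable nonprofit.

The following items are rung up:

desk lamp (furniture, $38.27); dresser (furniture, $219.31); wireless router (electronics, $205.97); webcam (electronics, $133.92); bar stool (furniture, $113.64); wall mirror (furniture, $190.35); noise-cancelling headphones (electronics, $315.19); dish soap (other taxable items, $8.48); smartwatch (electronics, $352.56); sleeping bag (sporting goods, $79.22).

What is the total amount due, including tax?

$1685.83

Desk lamp $38.27: furniture → 3.75% → $1.44
Dresser $219.31: furniture → 3.75% → $8.22
Wireless router $205.97: electronics, buyer-exempt → 0% → $0.00
Webcam $133.92: electronics, buyer-exempt → 0% → $0.00
Bar stool $113.64: furniture → 3.75% → $4.26
Wall mirror $190.35: furniture → 3.75% → $7.14
Noise-cancelling headphones $315.19: electronics, buyer-exempt → 0% → $0.00
Dish soap $8.48: other taxable items → 6.25% → $0.53
Smartwatch $352.56: electronics, buyer-exempt → 0% → $0.00
Sleeping bag $79.22: sporting goods → 9.25% → $7.33
Subtotal = $1656.91; tax = $28.92; total due = $1685.83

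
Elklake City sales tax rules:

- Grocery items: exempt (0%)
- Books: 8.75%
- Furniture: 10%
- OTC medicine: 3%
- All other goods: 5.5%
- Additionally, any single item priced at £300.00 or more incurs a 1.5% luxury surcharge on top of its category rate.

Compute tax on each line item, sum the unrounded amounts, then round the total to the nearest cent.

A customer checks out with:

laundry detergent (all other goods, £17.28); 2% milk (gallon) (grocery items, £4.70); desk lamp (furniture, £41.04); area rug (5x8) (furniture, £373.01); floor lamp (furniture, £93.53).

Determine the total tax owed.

£57.30

Laundry detergent £17.28: all other goods → 5.5% → £0.9504
2% milk (gallon) £4.70: grocery items → 0% → £0.00
Desk lamp £41.04: furniture → 10% → £4.104
Area rug (5x8) £373.01: furniture → 10% + 1.5% surcharge = 11.5% → £42.89615
Floor lamp £93.53: furniture → 10% → £9.353
Unrounded tax sum = £57.30355 → £57.30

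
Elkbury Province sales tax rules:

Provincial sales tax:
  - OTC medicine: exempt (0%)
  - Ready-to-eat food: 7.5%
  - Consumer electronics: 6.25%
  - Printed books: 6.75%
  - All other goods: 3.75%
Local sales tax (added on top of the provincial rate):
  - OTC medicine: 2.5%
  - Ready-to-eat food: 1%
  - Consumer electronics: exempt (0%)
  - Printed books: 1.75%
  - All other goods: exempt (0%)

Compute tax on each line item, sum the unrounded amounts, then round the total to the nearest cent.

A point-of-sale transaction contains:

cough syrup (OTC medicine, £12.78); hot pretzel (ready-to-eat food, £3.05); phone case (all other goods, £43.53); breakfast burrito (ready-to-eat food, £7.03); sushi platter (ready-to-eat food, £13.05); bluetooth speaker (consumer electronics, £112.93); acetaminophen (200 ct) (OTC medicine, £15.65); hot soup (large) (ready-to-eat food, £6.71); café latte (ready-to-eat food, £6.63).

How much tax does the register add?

Cough syrup £12.78: OTC medicine → 0% + 2.5% local = 2.5% → £0.3195
Hot pretzel £3.05: ready-to-eat food → 7.5% + 1% local = 8.5% → £0.25925
Phone case £43.53: all other goods → 3.75% + 0% local = 3.75% → £1.632375
Breakfast burrito £7.03: ready-to-eat food → 7.5% + 1% local = 8.5% → £0.59755
Sushi platter £13.05: ready-to-eat food → 7.5% + 1% local = 8.5% → £1.10925
Bluetooth speaker £112.93: consumer electronics → 6.25% + 0% local = 6.25% → £7.058125
Acetaminophen (200 ct) £15.65: OTC medicine → 0% + 2.5% local = 2.5% → £0.39125
Hot soup (large) £6.71: ready-to-eat food → 7.5% + 1% local = 8.5% → £0.57035
Café latte £6.63: ready-to-eat food → 7.5% + 1% local = 8.5% → £0.56355
Unrounded tax sum = £12.5012 → £12.50

£12.50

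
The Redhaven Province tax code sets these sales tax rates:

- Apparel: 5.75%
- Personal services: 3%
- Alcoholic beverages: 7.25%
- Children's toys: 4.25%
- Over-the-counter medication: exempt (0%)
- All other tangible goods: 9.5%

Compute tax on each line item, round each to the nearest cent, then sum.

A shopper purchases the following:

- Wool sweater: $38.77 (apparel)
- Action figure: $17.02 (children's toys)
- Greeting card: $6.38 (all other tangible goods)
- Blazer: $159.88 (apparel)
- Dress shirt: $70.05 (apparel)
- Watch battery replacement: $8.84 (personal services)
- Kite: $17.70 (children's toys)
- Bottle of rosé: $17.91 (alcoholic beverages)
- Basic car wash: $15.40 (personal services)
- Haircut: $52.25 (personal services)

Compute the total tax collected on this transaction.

Wool sweater $38.77: apparel → 5.75% → $2.23
Action figure $17.02: children's toys → 4.25% → $0.72
Greeting card $6.38: all other tangible goods → 9.5% → $0.61
Blazer $159.88: apparel → 5.75% → $9.19
Dress shirt $70.05: apparel → 5.75% → $4.03
Watch battery replacement $8.84: personal services → 3% → $0.27
Kite $17.70: children's toys → 4.25% → $0.75
Bottle of rosé $17.91: alcoholic beverages → 7.25% → $1.30
Basic car wash $15.40: personal services → 3% → $0.46
Haircut $52.25: personal services → 3% → $1.57
Total tax = $2.23 + $0.72 + $0.61 + $9.19 + $4.03 + $0.27 + $0.75 + $1.30 + $0.46 + $1.57 = $21.13

$21.13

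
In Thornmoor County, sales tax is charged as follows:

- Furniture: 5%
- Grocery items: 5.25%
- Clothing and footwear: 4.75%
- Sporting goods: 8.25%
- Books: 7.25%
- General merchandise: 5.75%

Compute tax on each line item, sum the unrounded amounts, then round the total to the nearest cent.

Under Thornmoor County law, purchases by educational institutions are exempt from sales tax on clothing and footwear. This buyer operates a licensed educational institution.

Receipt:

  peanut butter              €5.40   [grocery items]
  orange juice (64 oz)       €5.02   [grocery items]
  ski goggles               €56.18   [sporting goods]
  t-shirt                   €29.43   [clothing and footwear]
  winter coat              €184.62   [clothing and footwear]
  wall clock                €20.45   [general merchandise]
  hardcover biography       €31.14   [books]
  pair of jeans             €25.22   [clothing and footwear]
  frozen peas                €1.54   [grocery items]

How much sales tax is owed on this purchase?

€8.70

Peanut butter €5.40: grocery items → 5.25% → €0.2835
Orange juice (64 oz) €5.02: grocery items → 5.25% → €0.26355
Ski goggles €56.18: sporting goods → 8.25% → €4.63485
T-shirt €29.43: clothing and footwear, buyer-exempt → 0% → €0.00
Winter coat €184.62: clothing and footwear, buyer-exempt → 0% → €0.00
Wall clock €20.45: general merchandise → 5.75% → €1.175875
Hardcover biography €31.14: books → 7.25% → €2.25765
Pair of jeans €25.22: clothing and footwear, buyer-exempt → 0% → €0.00
Frozen peas €1.54: grocery items → 5.25% → €0.08085
Unrounded tax sum = €8.696275 → €8.70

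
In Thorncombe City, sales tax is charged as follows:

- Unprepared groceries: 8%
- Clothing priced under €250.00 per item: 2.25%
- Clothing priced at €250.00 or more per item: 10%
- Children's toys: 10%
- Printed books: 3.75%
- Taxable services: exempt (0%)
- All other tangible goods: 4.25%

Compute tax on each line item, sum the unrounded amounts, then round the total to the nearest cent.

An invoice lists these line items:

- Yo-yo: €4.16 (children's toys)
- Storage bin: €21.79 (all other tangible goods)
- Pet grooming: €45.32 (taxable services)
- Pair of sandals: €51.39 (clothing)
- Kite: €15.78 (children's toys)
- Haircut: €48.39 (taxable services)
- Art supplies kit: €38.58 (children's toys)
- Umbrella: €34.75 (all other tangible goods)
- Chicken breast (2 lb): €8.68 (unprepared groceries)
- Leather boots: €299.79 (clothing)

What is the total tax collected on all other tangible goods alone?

€2.40

Storage bin €21.79: all other tangible goods → 4.25% → €0.926075
Umbrella €34.75: all other tangible goods → 4.25% → €1.476875
Tax on all other tangible goods: unrounded sum = €2.40295 → €2.40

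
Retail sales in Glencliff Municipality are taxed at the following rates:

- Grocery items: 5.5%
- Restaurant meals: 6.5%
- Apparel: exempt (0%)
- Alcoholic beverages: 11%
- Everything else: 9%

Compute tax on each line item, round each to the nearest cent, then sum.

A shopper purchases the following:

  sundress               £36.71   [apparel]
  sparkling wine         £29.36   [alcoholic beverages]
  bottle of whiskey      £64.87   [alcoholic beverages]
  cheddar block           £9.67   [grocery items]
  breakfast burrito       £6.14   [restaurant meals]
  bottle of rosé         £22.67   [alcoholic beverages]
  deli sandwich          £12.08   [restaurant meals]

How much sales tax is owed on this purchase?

£14.58

Sundress £36.71: apparel → 0% → £0.00
Sparkling wine £29.36: alcoholic beverages → 11% → £3.23
Bottle of whiskey £64.87: alcoholic beverages → 11% → £7.14
Cheddar block £9.67: grocery items → 5.5% → £0.53
Breakfast burrito £6.14: restaurant meals → 6.5% → £0.40
Bottle of rosé £22.67: alcoholic beverages → 11% → £2.49
Deli sandwich £12.08: restaurant meals → 6.5% → £0.79
Total tax = £3.23 + £7.14 + £0.53 + £0.40 + £2.49 + £0.79 = £14.58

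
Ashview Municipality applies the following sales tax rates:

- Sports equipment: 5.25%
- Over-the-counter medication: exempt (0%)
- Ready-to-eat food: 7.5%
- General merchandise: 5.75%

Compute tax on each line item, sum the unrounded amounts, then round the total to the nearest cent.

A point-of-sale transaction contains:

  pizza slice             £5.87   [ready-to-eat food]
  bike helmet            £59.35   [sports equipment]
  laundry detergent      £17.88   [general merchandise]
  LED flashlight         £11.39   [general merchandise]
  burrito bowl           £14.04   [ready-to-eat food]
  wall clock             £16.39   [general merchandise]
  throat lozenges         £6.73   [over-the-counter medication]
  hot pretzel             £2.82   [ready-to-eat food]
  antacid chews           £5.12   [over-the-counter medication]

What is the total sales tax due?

Pizza slice £5.87: ready-to-eat food → 7.5% → £0.44025
Bike helmet £59.35: sports equipment → 5.25% → £3.115875
Laundry detergent £17.88: general merchandise → 5.75% → £1.0281
LED flashlight £11.39: general merchandise → 5.75% → £0.654925
Burrito bowl £14.04: ready-to-eat food → 7.5% → £1.053
Wall clock £16.39: general merchandise → 5.75% → £0.942425
Throat lozenges £6.73: over-the-counter medication → 0% → £0.00
Hot pretzel £2.82: ready-to-eat food → 7.5% → £0.2115
Antacid chews £5.12: over-the-counter medication → 0% → £0.00
Unrounded tax sum = £7.446075 → £7.45

£7.45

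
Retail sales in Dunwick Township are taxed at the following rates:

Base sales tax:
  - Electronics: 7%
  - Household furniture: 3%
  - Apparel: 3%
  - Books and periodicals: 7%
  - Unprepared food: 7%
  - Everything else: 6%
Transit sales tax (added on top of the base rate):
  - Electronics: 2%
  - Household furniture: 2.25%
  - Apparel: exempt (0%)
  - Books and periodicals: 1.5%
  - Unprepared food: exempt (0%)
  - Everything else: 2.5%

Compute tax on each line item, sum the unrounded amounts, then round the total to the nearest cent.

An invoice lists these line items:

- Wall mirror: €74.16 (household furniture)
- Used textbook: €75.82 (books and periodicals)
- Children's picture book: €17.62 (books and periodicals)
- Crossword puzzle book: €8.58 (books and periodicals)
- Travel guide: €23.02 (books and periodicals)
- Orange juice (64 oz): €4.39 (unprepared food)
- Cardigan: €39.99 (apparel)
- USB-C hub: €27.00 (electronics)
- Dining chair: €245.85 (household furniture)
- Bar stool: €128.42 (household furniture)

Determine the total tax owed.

Wall mirror €74.16: household furniture → 3% + 2.25% transit = 5.25% → €3.8934
Used textbook €75.82: books and periodicals → 7% + 1.5% transit = 8.5% → €6.4447
Children's picture book €17.62: books and periodicals → 7% + 1.5% transit = 8.5% → €1.4977
Crossword puzzle book €8.58: books and periodicals → 7% + 1.5% transit = 8.5% → €0.7293
Travel guide €23.02: books and periodicals → 7% + 1.5% transit = 8.5% → €1.9567
Orange juice (64 oz) €4.39: unprepared food → 7% + 0% transit = 7% → €0.3073
Cardigan €39.99: apparel → 3% + 0% transit = 3% → €1.1997
USB-C hub €27.00: electronics → 7% + 2% transit = 9% → €2.43
Dining chair €245.85: household furniture → 3% + 2.25% transit = 5.25% → €12.907125
Bar stool €128.42: household furniture → 3% + 2.25% transit = 5.25% → €6.74205
Unrounded tax sum = €38.107975 → €38.11

€38.11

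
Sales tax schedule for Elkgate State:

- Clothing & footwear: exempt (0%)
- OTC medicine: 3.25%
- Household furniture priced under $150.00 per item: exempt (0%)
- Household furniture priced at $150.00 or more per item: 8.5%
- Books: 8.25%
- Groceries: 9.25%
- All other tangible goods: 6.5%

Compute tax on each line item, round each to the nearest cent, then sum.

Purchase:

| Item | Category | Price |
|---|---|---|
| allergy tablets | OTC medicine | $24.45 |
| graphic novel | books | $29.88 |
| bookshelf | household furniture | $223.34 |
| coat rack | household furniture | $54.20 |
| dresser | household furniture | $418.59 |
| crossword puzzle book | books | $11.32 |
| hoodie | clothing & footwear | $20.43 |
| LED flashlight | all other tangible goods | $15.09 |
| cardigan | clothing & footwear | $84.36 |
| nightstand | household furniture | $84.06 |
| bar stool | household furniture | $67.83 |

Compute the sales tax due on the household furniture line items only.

Bookshelf $223.34: household furniture, $150.00 or more → 8.5% → $18.98
Coat rack $54.20: household furniture, under $150.00 → 0% → $0.00
Dresser $418.59: household furniture, $150.00 or more → 8.5% → $35.58
Nightstand $84.06: household furniture, under $150.00 → 0% → $0.00
Bar stool $67.83: household furniture, under $150.00 → 0% → $0.00
Tax on household furniture = $18.98 + $0.00 + $35.58 + $0.00 + $0.00 = $54.56

$54.56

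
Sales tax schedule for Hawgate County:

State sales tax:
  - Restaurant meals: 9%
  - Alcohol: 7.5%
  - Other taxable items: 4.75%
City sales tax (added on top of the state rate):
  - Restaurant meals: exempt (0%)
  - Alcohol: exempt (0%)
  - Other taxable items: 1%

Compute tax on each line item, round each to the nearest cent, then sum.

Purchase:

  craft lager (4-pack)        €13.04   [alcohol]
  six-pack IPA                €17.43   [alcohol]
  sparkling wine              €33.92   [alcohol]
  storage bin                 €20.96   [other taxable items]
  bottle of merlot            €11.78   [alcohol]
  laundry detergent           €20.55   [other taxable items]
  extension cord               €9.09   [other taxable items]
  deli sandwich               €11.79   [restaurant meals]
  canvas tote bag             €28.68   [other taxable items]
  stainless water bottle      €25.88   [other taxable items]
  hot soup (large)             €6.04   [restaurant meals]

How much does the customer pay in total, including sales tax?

€212.52

Craft lager (4-pack) €13.04: alcohol → 7.5% + 0% city = 7.5% → €0.98
Six-pack IPA €17.43: alcohol → 7.5% + 0% city = 7.5% → €1.31
Sparkling wine €33.92: alcohol → 7.5% + 0% city = 7.5% → €2.54
Storage bin €20.96: other taxable items → 4.75% + 1% city = 5.75% → €1.21
Bottle of merlot €11.78: alcohol → 7.5% + 0% city = 7.5% → €0.88
Laundry detergent €20.55: other taxable items → 4.75% + 1% city = 5.75% → €1.18
Extension cord €9.09: other taxable items → 4.75% + 1% city = 5.75% → €0.52
Deli sandwich €11.79: restaurant meals → 9% + 0% city = 9% → €1.06
Canvas tote bag €28.68: other taxable items → 4.75% + 1% city = 5.75% → €1.65
Stainless water bottle €25.88: other taxable items → 4.75% + 1% city = 5.75% → €1.49
Hot soup (large) €6.04: restaurant meals → 9% + 0% city = 9% → €0.54
Subtotal = €199.16; tax = €13.36; total due = €212.52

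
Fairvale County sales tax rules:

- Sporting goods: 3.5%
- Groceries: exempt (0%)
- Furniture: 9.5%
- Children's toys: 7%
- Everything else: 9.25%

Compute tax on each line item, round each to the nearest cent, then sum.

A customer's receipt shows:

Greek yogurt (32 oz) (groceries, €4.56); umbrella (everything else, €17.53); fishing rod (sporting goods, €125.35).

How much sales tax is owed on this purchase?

Greek yogurt (32 oz) €4.56: groceries → 0% → €0.00
Umbrella €17.53: everything else → 9.25% → €1.62
Fishing rod €125.35: sporting goods → 3.5% → €4.39
Total tax = €1.62 + €4.39 = €6.01

€6.01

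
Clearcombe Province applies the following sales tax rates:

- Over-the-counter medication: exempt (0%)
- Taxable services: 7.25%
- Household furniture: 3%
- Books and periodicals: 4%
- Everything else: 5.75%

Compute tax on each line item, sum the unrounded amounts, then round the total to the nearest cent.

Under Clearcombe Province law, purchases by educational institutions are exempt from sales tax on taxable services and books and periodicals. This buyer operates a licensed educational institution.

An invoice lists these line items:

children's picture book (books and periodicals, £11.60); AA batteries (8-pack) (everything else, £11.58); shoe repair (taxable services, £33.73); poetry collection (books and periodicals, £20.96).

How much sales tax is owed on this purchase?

£0.67

Children's picture book £11.60: books and periodicals, buyer-exempt → 0% → £0.00
AA batteries (8-pack) £11.58: everything else → 5.75% → £0.66585
Shoe repair £33.73: taxable services, buyer-exempt → 0% → £0.00
Poetry collection £20.96: books and periodicals, buyer-exempt → 0% → £0.00
Unrounded tax sum = £0.66585 → £0.67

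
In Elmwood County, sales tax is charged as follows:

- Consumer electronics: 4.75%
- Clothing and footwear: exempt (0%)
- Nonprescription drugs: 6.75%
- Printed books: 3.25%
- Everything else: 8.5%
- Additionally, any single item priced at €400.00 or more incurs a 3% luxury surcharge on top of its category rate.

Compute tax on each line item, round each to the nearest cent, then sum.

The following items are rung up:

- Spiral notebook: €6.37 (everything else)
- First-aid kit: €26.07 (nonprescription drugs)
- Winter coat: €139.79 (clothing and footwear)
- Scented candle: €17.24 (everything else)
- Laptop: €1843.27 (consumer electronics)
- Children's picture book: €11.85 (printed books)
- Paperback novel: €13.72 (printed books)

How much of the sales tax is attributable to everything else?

Spiral notebook €6.37: everything else → 8.5% → €0.54
Scented candle €17.24: everything else → 8.5% → €1.47
Tax on everything else = €0.54 + €1.47 = €2.01

€2.01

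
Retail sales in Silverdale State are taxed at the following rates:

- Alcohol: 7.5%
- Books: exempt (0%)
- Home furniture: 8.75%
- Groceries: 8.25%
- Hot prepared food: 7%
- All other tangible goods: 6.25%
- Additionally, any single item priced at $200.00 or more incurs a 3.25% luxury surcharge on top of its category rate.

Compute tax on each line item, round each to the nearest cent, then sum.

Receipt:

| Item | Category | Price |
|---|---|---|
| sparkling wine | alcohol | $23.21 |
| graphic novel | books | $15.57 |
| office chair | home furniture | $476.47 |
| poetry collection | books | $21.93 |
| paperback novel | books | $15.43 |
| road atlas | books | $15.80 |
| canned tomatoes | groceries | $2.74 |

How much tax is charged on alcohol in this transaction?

$1.74

Sparkling wine $23.21: alcohol → 7.5% → $1.74
Tax on alcohol = $1.74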